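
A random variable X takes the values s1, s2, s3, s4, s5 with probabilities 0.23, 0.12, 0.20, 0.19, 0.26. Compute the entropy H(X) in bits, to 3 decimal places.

H = −Σ pᵢ log₂ pᵢ.
−0.23·log₂(0.23) = 0.4877
−0.12·log₂(0.12) = 0.3671
−0.20·log₂(0.20) = 0.4644
−0.19·log₂(0.19) = 0.4552
−0.26·log₂(0.26) = 0.5053
Sum ≈ 2.2796 → 2.280 bits.

2.280 bits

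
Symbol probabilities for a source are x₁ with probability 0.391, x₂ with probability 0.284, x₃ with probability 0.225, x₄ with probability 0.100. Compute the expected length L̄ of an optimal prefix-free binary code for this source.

Repeatedly combine the two least-probable nodes; the expected code length is the sum of the merged weights.
merge 1/10 + 9/40 → 13/40
merge 71/250 + 13/40 → 609/1000
merge 391/1000 + 609/1000 → 1
L = 13/40 + 609/1000 + 1 = 967/500 = 1.934 bits/symbol.

1.934 bits/symbol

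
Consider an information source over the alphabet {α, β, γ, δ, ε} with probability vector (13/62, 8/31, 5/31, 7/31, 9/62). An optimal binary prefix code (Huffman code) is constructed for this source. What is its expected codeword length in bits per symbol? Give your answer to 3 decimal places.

Repeatedly combine the two least-probable nodes; the expected code length is the sum of the merged weights.
merge 9/62 + 5/31 → 19/62
merge 13/62 + 7/31 → 27/62
merge 8/31 + 19/62 → 35/62
merge 27/62 + 35/62 → 1
L = 19/62 + 27/62 + 35/62 + 1 = 143/62 ≈ 2.306 bits/symbol.

2.306 bits/symbol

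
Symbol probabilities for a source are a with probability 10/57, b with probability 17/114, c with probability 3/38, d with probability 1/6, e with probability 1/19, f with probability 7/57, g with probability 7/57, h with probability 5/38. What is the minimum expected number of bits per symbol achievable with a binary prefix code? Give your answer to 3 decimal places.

2.956 bits/symbol

Repeatedly combine the two least-probable nodes; the expected code length is the sum of the merged weights.
merge 1/19 + 3/38 → 5/38
merge 7/57 + 7/57 → 14/57
merge 5/38 + 5/38 → 5/19
merge 17/114 + 1/6 → 6/19
merge 10/57 + 14/57 → 8/19
merge 5/19 + 6/19 → 11/19
merge 8/19 + 11/19 → 1
L = 5/38 + 14/57 + 5/19 + 6/19 + 8/19 + 11/19 + 1 = 337/114 ≈ 2.956 bits/symbol.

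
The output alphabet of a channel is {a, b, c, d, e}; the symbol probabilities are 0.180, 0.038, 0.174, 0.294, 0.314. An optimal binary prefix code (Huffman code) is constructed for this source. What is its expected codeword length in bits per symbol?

Repeatedly combine the two least-probable nodes; the expected code length is the sum of the merged weights.
merge 19/500 + 87/500 → 53/250
merge 9/50 + 53/250 → 49/125
merge 147/500 + 157/500 → 76/125
merge 49/125 + 76/125 → 1
L = 53/250 + 49/125 + 76/125 + 1 = 553/250 = 2.212 bits/symbol.

2.212 bits/symbol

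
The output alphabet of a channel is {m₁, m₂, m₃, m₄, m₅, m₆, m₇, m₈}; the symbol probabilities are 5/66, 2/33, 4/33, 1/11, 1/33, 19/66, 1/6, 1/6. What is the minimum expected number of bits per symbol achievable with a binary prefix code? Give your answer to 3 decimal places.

Repeatedly combine the two least-probable nodes; the expected code length is the sum of the merged weights.
merge 1/33 + 2/33 → 1/11
merge 5/66 + 1/11 → 1/6
merge 1/11 + 4/33 → 7/33
merge 1/6 + 1/6 → 1/3
merge 1/6 + 7/33 → 25/66
merge 19/66 + 1/3 → 41/66
merge 25/66 + 41/66 → 1
L = 1/11 + 1/6 + 7/33 + 1/3 + 25/66 + 41/66 + 1 = 185/66 ≈ 2.803 bits/symbol.

2.803 bits/symbol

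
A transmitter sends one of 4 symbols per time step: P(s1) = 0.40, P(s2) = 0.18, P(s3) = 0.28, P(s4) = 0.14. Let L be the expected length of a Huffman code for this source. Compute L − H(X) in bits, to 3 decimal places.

0.035 bits

Entropy H = −Σ p log₂ p ≈ 1.8854 bits.
Huffman merges: 7/50+9/50→8/25; 7/25+8/25→3/5; 2/5+3/5→1. L = 48/25 ≈ 1.9200.
L − H = 1.9200 − 1.8854 = 0.035 bits.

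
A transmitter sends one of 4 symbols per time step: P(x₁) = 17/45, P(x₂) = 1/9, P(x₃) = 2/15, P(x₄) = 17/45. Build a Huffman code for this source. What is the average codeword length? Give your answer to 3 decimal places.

1.867 bits/symbol

Repeatedly combine the two least-probable nodes; the expected code length is the sum of the merged weights.
merge 1/9 + 2/15 → 11/45
merge 11/45 + 17/45 → 28/45
merge 17/45 + 28/45 → 1
L = 11/45 + 28/45 + 1 = 28/15 ≈ 1.867 bits/symbol.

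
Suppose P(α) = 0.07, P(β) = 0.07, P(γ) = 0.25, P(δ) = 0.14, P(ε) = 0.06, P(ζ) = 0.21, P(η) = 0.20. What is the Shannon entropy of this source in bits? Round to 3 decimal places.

H = −Σ pᵢ log₂ pᵢ.
−0.07·log₂(0.07) = 0.2686
−0.07·log₂(0.07) = 0.2686
−0.25·log₂(0.25) = 0.5000
−0.14·log₂(0.14) = 0.3971
−0.06·log₂(0.06) = 0.2435
−0.21·log₂(0.21) = 0.4728
−0.20·log₂(0.20) = 0.4644
Sum ≈ 2.6150 → 2.615 bits.

2.615 bits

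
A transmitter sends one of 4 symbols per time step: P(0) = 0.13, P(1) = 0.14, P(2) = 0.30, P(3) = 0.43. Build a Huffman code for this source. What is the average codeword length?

Repeatedly combine the two least-probable nodes; the expected code length is the sum of the merged weights.
merge 13/100 + 7/50 → 27/100
merge 27/100 + 3/10 → 57/100
merge 43/100 + 57/100 → 1
L = 27/100 + 57/100 + 1 = 46/25 = 1.84 bits/symbol.

1.84 bits/symbol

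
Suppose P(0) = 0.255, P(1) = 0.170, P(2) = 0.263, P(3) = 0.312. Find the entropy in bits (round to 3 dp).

1.968 bits

H = −Σ pᵢ log₂ pᵢ.
−0.255·log₂(0.255) = 0.5027
−0.170·log₂(0.170) = 0.4346
−0.263·log₂(0.263) = 0.5068
−0.312·log₂(0.312) = 0.5243
Sum ≈ 1.9683 → 1.968 bits.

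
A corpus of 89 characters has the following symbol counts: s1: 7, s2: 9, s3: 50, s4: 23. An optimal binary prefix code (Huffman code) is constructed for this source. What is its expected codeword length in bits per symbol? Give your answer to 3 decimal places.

1.618 bits/symbol

Probabilities are the counts divided by 89.
Repeatedly combine the two least-probable nodes; the expected code length is the sum of the merged weights.
merge 7/89 + 9/89 → 16/89
merge 16/89 + 23/89 → 39/89
merge 39/89 + 50/89 → 1
L = 16/89 + 39/89 + 1 = 144/89 ≈ 1.618 bits/symbol.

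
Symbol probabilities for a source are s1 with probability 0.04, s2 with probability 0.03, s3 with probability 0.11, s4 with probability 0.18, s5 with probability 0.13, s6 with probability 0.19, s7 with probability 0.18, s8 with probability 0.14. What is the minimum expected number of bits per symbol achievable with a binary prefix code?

Repeatedly combine the two least-probable nodes; the expected code length is the sum of the merged weights.
merge 3/100 + 1/25 → 7/100
merge 7/100 + 11/100 → 9/50
merge 13/100 + 7/50 → 27/100
merge 9/50 + 9/50 → 9/25
merge 9/50 + 19/100 → 37/100
merge 27/100 + 9/25 → 63/100
merge 37/100 + 63/100 → 1
L = 7/100 + 9/50 + 27/100 + 9/25 + 37/100 + 63/100 + 1 = 72/25 = 2.88 bits/symbol.

2.88 bits/symbol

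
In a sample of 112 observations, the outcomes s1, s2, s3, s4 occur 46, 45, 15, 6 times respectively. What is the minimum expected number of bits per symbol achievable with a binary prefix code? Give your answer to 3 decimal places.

Probabilities are the counts divided by 112.
Repeatedly combine the two least-probable nodes; the expected code length is the sum of the merged weights.
merge 3/56 + 15/112 → 3/16
merge 3/16 + 45/112 → 33/56
merge 23/56 + 33/56 → 1
L = 3/16 + 33/56 + 1 = 199/112 ≈ 1.777 bits/symbol.

1.777 bits/symbol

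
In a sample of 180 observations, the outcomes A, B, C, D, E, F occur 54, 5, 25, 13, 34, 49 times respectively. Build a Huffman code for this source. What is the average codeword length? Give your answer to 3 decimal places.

Probabilities are the counts divided by 180.
Repeatedly combine the two least-probable nodes; the expected code length is the sum of the merged weights.
merge 1/36 + 13/180 → 1/10
merge 1/10 + 5/36 → 43/180
merge 17/90 + 43/180 → 77/180
merge 49/180 + 3/10 → 103/180
merge 77/180 + 103/180 → 1
L = 1/10 + 43/180 + 77/180 + 103/180 + 1 = 421/180 ≈ 2.339 bits/symbol.

2.339 bits/symbol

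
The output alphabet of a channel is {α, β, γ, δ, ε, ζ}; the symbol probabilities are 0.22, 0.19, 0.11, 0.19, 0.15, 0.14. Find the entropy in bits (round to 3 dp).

H = −Σ pᵢ log₂ pᵢ.
−0.22·log₂(0.22) = 0.4806
−0.19·log₂(0.19) = 0.4552
−0.11·log₂(0.11) = 0.3503
−0.19·log₂(0.19) = 0.4552
−0.15·log₂(0.15) = 0.4105
−0.14·log₂(0.14) = 0.3971
Sum ≈ 2.5490 → 2.549 bits.

2.549 bits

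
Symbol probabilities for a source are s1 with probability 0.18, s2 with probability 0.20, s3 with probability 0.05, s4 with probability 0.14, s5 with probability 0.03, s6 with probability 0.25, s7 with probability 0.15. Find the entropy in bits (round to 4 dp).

H = −Σ pᵢ log₂ pᵢ.
−0.18·log₂(0.18) = 0.4453
−0.20·log₂(0.20) = 0.4644
−0.05·log₂(0.05) = 0.2161
−0.14·log₂(0.14) = 0.3971
−0.03·log₂(0.03) = 0.1518
−0.25·log₂(0.25) = 0.5000
−0.15·log₂(0.15) = 0.4105
Sum ≈ 2.5852 → 2.5852 bits.

2.5852 bits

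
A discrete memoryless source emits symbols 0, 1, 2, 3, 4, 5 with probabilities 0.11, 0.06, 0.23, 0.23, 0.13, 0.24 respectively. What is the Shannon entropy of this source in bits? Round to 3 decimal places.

2.446 bits

H = −Σ pᵢ log₂ pᵢ.
−0.11·log₂(0.11) = 0.3503
−0.06·log₂(0.06) = 0.2435
−0.23·log₂(0.23) = 0.4877
−0.23·log₂(0.23) = 0.4877
−0.13·log₂(0.13) = 0.3826
−0.24·log₂(0.24) = 0.4941
Sum ≈ 2.4459 → 2.446 bits.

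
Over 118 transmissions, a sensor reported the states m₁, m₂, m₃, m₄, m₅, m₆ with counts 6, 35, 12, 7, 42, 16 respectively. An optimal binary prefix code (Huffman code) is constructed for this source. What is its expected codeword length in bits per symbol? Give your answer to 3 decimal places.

2.314 bits/symbol

Probabilities are the counts divided by 118.
Repeatedly combine the two least-probable nodes; the expected code length is the sum of the merged weights.
merge 3/59 + 7/118 → 13/118
merge 6/59 + 13/118 → 25/118
merge 8/59 + 25/118 → 41/118
merge 35/118 + 41/118 → 38/59
merge 21/59 + 38/59 → 1
L = 13/118 + 25/118 + 41/118 + 38/59 + 1 = 273/118 ≈ 2.314 bits/symbol.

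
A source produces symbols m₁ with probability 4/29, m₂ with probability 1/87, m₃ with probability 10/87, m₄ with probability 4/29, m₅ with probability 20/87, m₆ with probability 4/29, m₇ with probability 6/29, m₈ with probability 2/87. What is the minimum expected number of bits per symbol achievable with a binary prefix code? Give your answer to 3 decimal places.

2.747 bits/symbol

Repeatedly combine the two least-probable nodes; the expected code length is the sum of the merged weights.
merge 1/87 + 2/87 → 1/29
merge 1/29 + 10/87 → 13/87
merge 4/29 + 4/29 → 8/29
merge 4/29 + 13/87 → 25/87
merge 6/29 + 20/87 → 38/87
merge 8/29 + 25/87 → 49/87
merge 38/87 + 49/87 → 1
L = 1/29 + 13/87 + 8/29 + 25/87 + 38/87 + 49/87 + 1 = 239/87 ≈ 2.747 bits/symbol.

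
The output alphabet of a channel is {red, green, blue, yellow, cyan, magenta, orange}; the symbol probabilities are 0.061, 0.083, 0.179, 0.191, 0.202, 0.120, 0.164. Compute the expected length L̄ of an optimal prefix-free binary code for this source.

Repeatedly combine the two least-probable nodes; the expected code length is the sum of the merged weights.
merge 61/1000 + 83/1000 → 18/125
merge 3/25 + 18/125 → 33/125
merge 41/250 + 179/1000 → 343/1000
merge 191/1000 + 101/500 → 393/1000
merge 33/125 + 343/1000 → 607/1000
merge 393/1000 + 607/1000 → 1
L = 18/125 + 33/125 + 343/1000 + 393/1000 + 607/1000 + 1 = 2751/1000 = 2.751 bits/symbol.

2.751 bits/symbol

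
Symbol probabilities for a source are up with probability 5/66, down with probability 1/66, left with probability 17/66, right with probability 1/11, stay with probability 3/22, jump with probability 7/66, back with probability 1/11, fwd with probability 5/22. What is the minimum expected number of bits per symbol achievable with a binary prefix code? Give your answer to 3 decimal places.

Repeatedly combine the two least-probable nodes; the expected code length is the sum of the merged weights.
merge 1/66 + 5/66 → 1/11
merge 1/11 + 1/11 → 2/11
merge 1/11 + 7/66 → 13/66
merge 3/22 + 2/11 → 7/22
merge 13/66 + 5/22 → 14/33
merge 17/66 + 7/22 → 19/33
merge 14/33 + 19/33 → 1
L = 1/11 + 2/11 + 13/66 + 7/22 + 14/33 + 19/33 + 1 = 92/33 ≈ 2.788 bits/symbol.

2.788 bits/symbol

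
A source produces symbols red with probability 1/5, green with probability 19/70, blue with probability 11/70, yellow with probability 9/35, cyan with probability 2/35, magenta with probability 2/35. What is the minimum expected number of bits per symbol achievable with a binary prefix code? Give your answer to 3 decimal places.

Repeatedly combine the two least-probable nodes; the expected code length is the sum of the merged weights.
merge 2/35 + 2/35 → 4/35
merge 4/35 + 11/70 → 19/70
merge 1/5 + 9/35 → 16/35
merge 19/70 + 19/70 → 19/35
merge 16/35 + 19/35 → 1
L = 4/35 + 19/70 + 16/35 + 19/35 + 1 = 167/70 ≈ 2.386 bits/symbol.

2.386 bits/symbol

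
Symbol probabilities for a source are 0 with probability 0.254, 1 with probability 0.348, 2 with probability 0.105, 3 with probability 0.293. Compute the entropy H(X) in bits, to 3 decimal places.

1.892 bits

H = −Σ pᵢ log₂ pᵢ.
−0.254·log₂(0.254) = 0.5022
−0.348·log₂(0.348) = 0.5299
−0.105·log₂(0.105) = 0.3414
−0.293·log₂(0.293) = 0.5189
Sum ≈ 1.8925 → 1.892 bits.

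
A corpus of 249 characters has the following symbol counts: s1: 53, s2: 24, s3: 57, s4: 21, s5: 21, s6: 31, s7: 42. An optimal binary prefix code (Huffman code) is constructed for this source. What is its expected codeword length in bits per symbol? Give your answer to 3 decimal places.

Probabilities are the counts divided by 249.
Repeatedly combine the two least-probable nodes; the expected code length is the sum of the merged weights.
merge 7/83 + 7/83 → 14/83
merge 8/83 + 31/249 → 55/249
merge 14/83 + 14/83 → 28/83
merge 53/249 + 55/249 → 36/83
merge 19/83 + 28/83 → 47/83
merge 36/83 + 47/83 → 1
L = 14/83 + 55/249 + 28/83 + 36/83 + 47/83 + 1 = 679/249 ≈ 2.727 bits/symbol.

2.727 bits/symbol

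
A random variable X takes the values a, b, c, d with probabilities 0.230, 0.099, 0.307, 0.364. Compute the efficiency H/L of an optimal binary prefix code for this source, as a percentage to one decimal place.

Entropy H = −Σ p log₂ p ≈ 1.8717 bits.
Huffman merges: 99/1000+23/100→329/1000; 307/1000+329/1000→159/250; 91/250+159/250→1. L = 393/200 ≈ 1.9650.
Efficiency = H/L = 1.8717/1.9650 = 95.3%.

95.3%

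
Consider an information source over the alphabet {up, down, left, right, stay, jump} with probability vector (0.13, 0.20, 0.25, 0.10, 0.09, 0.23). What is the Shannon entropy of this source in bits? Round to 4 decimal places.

H = −Σ pᵢ log₂ pᵢ.
−0.13·log₂(0.13) = 0.3826
−0.20·log₂(0.20) = 0.4644
−0.25·log₂(0.25) = 0.5000
−0.10·log₂(0.10) = 0.3322
−0.09·log₂(0.09) = 0.3127
−0.23·log₂(0.23) = 0.4877
Sum ≈ 2.4795 → 2.4795 bits.

2.4795 bits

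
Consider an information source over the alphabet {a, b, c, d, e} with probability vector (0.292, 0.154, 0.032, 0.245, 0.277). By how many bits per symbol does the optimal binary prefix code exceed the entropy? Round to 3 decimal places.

Entropy H = −Σ p log₂ p ≈ 2.1033 bits.
Huffman merges: 4/125+77/500→93/500; 93/500+49/200→431/1000; 277/1000+73/250→569/1000; 431/1000+569/1000→1. L = 1093/500 ≈ 2.1860.
L − H = 2.1860 − 2.1033 = 0.083 bits.

0.083 bits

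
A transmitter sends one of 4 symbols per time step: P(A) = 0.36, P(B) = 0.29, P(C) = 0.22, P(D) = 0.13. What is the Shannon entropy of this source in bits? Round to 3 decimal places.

H = −Σ pᵢ log₂ pᵢ.
−0.36·log₂(0.36) = 0.5306
−0.29·log₂(0.29) = 0.5179
−0.22·log₂(0.22) = 0.4806
−0.13·log₂(0.13) = 0.3826
Sum ≈ 1.9117 → 1.912 bits.

1.912 bits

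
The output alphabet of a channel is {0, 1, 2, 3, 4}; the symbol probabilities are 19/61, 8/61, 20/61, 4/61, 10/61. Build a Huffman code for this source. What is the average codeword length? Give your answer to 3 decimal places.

2.197 bits/symbol

Repeatedly combine the two least-probable nodes; the expected code length is the sum of the merged weights.
merge 4/61 + 8/61 → 12/61
merge 10/61 + 12/61 → 22/61
merge 19/61 + 20/61 → 39/61
merge 22/61 + 39/61 → 1
L = 12/61 + 22/61 + 39/61 + 1 = 134/61 ≈ 2.197 bits/symbol.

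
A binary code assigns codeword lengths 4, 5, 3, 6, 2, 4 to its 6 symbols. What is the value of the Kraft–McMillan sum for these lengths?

0.546875

With common denominator 2^6 = 64: Σ 2^(−ℓᵢ) = 4/64 + 2/64 + 8/64 + 1/64 + 16/64 + 4/64 = 35/64 = 0.546875.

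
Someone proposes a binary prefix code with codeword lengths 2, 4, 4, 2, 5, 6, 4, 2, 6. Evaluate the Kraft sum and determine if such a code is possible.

1; yes

With common denominator 2^6 = 64: Σ 2^(−ℓᵢ) = 16/64 + 4/64 + 4/64 + 16/64 + 2/64 + 1/64 + 4/64 + 16/64 + 1/64 = 64/64 = 1.
Kraft's inequality requires Σ ≤ 1; here Σ = 1 ≤ 1, so such a prefix code exists.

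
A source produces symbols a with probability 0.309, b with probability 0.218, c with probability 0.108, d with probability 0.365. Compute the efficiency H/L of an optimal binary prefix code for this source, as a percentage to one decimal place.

95.9%

Entropy H = −Σ p log₂ p ≈ 1.8801 bits.
Huffman merges: 27/250+109/500→163/500; 309/1000+163/500→127/200; 73/200+127/200→1. L = 1961/1000 ≈ 1.9610.
Efficiency = H/L = 1.8801/1.9610 = 95.9%.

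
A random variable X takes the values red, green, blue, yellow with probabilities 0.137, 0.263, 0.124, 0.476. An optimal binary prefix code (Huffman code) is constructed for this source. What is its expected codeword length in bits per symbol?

1.785 bits/symbol

Repeatedly combine the two least-probable nodes; the expected code length is the sum of the merged weights.
merge 31/250 + 137/1000 → 261/1000
merge 261/1000 + 263/1000 → 131/250
merge 119/250 + 131/250 → 1
L = 261/1000 + 131/250 + 1 = 357/200 = 1.785 bits/symbol.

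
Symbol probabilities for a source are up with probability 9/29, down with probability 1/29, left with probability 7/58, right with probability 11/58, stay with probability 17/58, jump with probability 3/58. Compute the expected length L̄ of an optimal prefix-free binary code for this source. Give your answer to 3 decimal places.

Repeatedly combine the two least-probable nodes; the expected code length is the sum of the merged weights.
merge 1/29 + 3/58 → 5/58
merge 5/58 + 7/58 → 6/29
merge 11/58 + 6/29 → 23/58
merge 17/58 + 9/29 → 35/58
merge 23/58 + 35/58 → 1
L = 5/58 + 6/29 + 23/58 + 35/58 + 1 = 133/58 ≈ 2.293 bits/symbol.

2.293 bits/symbol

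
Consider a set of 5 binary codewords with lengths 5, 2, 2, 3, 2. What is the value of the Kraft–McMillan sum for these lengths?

With common denominator 2^5 = 32: Σ 2^(−ℓᵢ) = 1/32 + 8/32 + 8/32 + 4/32 + 8/32 = 29/32 = 0.90625.

0.90625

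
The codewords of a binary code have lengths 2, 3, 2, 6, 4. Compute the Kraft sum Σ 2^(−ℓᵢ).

With common denominator 2^6 = 64: Σ 2^(−ℓᵢ) = 16/64 + 8/64 + 16/64 + 1/64 + 4/64 = 45/64 = 0.703125.

0.703125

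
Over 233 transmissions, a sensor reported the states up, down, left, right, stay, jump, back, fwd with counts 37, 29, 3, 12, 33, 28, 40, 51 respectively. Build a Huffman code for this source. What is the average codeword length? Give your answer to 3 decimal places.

Probabilities are the counts divided by 233.
Repeatedly combine the two least-probable nodes; the expected code length is the sum of the merged weights.
merge 3/233 + 12/233 → 15/233
merge 15/233 + 28/233 → 43/233
merge 29/233 + 33/233 → 62/233
merge 37/233 + 40/233 → 77/233
merge 43/233 + 51/233 → 94/233
merge 62/233 + 77/233 → 139/233
merge 94/233 + 139/233 → 1
L = 15/233 + 43/233 + 62/233 + 77/233 + 94/233 + 139/233 + 1 = 663/233 ≈ 2.845 bits/symbol.

2.845 bits/symbol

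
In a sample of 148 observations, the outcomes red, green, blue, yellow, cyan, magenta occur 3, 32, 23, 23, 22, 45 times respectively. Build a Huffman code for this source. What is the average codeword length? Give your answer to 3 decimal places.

2.480 bits/symbol

Probabilities are the counts divided by 148.
Repeatedly combine the two least-probable nodes; the expected code length is the sum of the merged weights.
merge 3/148 + 11/74 → 25/148
merge 23/148 + 23/148 → 23/74
merge 25/148 + 8/37 → 57/148
merge 45/148 + 23/74 → 91/148
merge 57/148 + 91/148 → 1
L = 25/148 + 23/74 + 57/148 + 91/148 + 1 = 367/148 ≈ 2.480 bits/symbol.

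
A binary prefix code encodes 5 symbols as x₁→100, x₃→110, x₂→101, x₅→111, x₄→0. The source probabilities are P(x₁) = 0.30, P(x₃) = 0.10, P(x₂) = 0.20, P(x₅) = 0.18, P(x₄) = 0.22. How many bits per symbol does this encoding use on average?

2.56 bits/symbol

L̄ = Σ pᵢ·ℓᵢ = 0.30·3 + 0.10·3 + 0.20·3 + 0.18·3 + 0.22·1 = 2.56 bits/symbol.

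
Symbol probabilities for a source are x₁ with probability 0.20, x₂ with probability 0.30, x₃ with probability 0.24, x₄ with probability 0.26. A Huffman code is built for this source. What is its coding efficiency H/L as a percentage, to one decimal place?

99.2%

Entropy H = −Σ p log₂ p ≈ 1.9849 bits.
Huffman merges: 1/5+6/25→11/25; 13/50+3/10→14/25; 11/25+14/25→1. L = 2 ≈ 2.0000.
Efficiency = H/L = 1.9849/2.0000 = 99.2%.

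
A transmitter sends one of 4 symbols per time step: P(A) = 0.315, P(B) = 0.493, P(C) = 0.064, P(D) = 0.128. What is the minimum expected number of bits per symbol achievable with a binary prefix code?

1.699 bits/symbol

Repeatedly combine the two least-probable nodes; the expected code length is the sum of the merged weights.
merge 8/125 + 16/125 → 24/125
merge 24/125 + 63/200 → 507/1000
merge 493/1000 + 507/1000 → 1
L = 24/125 + 507/1000 + 1 = 1699/1000 = 1.699 bits/symbol.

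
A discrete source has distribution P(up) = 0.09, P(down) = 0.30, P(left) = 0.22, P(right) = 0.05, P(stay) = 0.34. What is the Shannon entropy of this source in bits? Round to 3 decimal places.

H = −Σ pᵢ log₂ pᵢ.
−0.09·log₂(0.09) = 0.3127
−0.30·log₂(0.30) = 0.5211
−0.22·log₂(0.22) = 0.4806
−0.05·log₂(0.05) = 0.2161
−0.34·log₂(0.34) = 0.5292
Sum ≈ 2.0596 → 2.060 bits.

2.060 bits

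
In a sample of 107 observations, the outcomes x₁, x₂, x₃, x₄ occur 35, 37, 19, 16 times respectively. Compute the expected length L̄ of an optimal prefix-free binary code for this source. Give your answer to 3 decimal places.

Probabilities are the counts divided by 107.
Repeatedly combine the two least-probable nodes; the expected code length is the sum of the merged weights.
merge 16/107 + 19/107 → 35/107
merge 35/107 + 35/107 → 70/107
merge 37/107 + 70/107 → 1
L = 35/107 + 70/107 + 1 = 212/107 ≈ 1.981 bits/symbol.

1.981 bits/symbol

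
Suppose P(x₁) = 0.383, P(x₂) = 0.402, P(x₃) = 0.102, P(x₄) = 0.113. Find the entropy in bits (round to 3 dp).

1.750 bits

H = −Σ pᵢ log₂ pᵢ.
−0.383·log₂(0.383) = 0.5303
−0.402·log₂(0.402) = 0.5285
−0.102·log₂(0.102) = 0.3359
−0.113·log₂(0.113) = 0.3555
Sum ≈ 1.7502 → 1.750 bits.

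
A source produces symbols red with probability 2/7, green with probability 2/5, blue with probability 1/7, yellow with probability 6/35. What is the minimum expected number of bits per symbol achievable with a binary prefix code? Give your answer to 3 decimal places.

1.914 bits/symbol

Repeatedly combine the two least-probable nodes; the expected code length is the sum of the merged weights.
merge 1/7 + 6/35 → 11/35
merge 2/7 + 11/35 → 3/5
merge 2/5 + 3/5 → 1
L = 11/35 + 3/5 + 1 = 67/35 ≈ 1.914 bits/symbol.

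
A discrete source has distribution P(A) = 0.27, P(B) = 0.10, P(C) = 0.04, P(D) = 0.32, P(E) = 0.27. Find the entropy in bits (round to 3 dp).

H = −Σ pᵢ log₂ pᵢ.
−0.27·log₂(0.27) = 0.5100
−0.10·log₂(0.10) = 0.3322
−0.04·log₂(0.04) = 0.1858
−0.32·log₂(0.32) = 0.5260
−0.27·log₂(0.27) = 0.5100
Sum ≈ 2.0640 → 2.064 bits.

2.064 bits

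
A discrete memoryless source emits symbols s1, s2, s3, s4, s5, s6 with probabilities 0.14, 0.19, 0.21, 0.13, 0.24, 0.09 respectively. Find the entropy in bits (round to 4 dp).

H = −Σ pᵢ log₂ pᵢ.
−0.14·log₂(0.14) = 0.3971
−0.19·log₂(0.19) = 0.4552
−0.21·log₂(0.21) = 0.4728
−0.13·log₂(0.13) = 0.3826
−0.24·log₂(0.24) = 0.4941
−0.09·log₂(0.09) = 0.3127
Sum ≈ 2.5146 → 2.5146 bits.

2.5146 bits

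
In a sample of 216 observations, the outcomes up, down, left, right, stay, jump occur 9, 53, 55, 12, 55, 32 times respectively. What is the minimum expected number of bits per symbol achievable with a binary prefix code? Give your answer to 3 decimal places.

Probabilities are the counts divided by 216.
Repeatedly combine the two least-probable nodes; the expected code length is the sum of the merged weights.
merge 1/24 + 1/18 → 7/72
merge 7/72 + 4/27 → 53/216
merge 53/216 + 53/216 → 53/108
merge 55/216 + 55/216 → 55/108
merge 53/108 + 55/108 → 1
L = 7/72 + 53/216 + 53/108 + 55/108 + 1 = 253/108 ≈ 2.343 bits/symbol.

2.343 bits/symbol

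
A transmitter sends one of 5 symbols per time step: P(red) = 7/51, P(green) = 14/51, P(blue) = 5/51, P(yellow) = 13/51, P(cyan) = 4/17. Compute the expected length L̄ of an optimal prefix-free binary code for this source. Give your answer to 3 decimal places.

Repeatedly combine the two least-probable nodes; the expected code length is the sum of the merged weights.
merge 5/51 + 7/51 → 4/17
merge 4/17 + 4/17 → 8/17
merge 13/51 + 14/51 → 9/17
merge 8/17 + 9/17 → 1
L = 4/17 + 8/17 + 9/17 + 1 = 38/17 ≈ 2.235 bits/symbol.

2.235 bits/symbol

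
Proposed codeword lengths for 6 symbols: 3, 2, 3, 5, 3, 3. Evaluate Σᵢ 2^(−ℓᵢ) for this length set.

With common denominator 2^5 = 32: Σ 2^(−ℓᵢ) = 4/32 + 8/32 + 4/32 + 1/32 + 4/32 + 4/32 = 25/32 = 0.78125.

0.78125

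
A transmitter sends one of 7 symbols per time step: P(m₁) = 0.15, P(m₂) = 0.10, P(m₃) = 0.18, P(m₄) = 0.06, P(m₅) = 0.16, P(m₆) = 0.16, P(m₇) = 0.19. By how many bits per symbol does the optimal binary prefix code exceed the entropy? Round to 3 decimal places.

Entropy H = −Σ p log₂ p ≈ 2.7328 bits.
Huffman merges: 3/50+1/10→4/25; 3/20+4/25→31/100; 4/25+4/25→8/25; 9/50+19/100→37/100; 31/100+8/25→63/100; 37/100+63/100→1. L = 279/100 ≈ 2.7900.
L − H = 2.7900 − 2.7328 = 0.057 bits.

0.057 bits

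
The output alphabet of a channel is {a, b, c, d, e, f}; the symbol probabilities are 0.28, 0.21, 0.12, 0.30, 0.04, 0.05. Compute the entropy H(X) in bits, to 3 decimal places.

2.277 bits

H = −Σ pᵢ log₂ pᵢ.
−0.28·log₂(0.28) = 0.5142
−0.21·log₂(0.21) = 0.4728
−0.12·log₂(0.12) = 0.3671
−0.30·log₂(0.30) = 0.5211
−0.04·log₂(0.04) = 0.1858
−0.05·log₂(0.05) = 0.2161
Sum ≈ 2.2771 → 2.277 bits.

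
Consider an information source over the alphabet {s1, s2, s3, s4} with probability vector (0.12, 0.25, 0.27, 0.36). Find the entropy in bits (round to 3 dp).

1.908 bits

H = −Σ pᵢ log₂ pᵢ.
−0.12·log₂(0.12) = 0.3671
−0.25·log₂(0.25) = 0.5000
−0.27·log₂(0.27) = 0.5100
−0.36·log₂(0.36) = 0.5306
Sum ≈ 1.9077 → 1.908 bits.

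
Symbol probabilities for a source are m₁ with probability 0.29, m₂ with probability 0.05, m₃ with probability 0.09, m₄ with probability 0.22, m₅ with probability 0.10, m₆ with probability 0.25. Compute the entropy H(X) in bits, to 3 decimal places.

H = −Σ pᵢ log₂ pᵢ.
−0.29·log₂(0.29) = 0.5179
−0.05·log₂(0.05) = 0.2161
−0.09·log₂(0.09) = 0.3127
−0.22·log₂(0.22) = 0.4806
−0.10·log₂(0.10) = 0.3322
−0.25·log₂(0.25) = 0.5000
Sum ≈ 2.3594 → 2.359 bits.

2.359 bits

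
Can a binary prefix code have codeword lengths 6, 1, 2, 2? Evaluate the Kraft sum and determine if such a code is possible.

1.015625; no

With common denominator 2^6 = 64: Σ 2^(−ℓᵢ) = 1/64 + 32/64 + 16/64 + 16/64 = 65/64 = 1.015625.
Kraft's inequality requires Σ ≤ 1; here Σ = 1.015625 > 1, so no such prefix code exists.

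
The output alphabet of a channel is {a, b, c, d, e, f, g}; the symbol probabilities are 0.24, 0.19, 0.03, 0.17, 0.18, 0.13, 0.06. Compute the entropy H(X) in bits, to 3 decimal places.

2.607 bits

H = −Σ pᵢ log₂ pᵢ.
−0.24·log₂(0.24) = 0.4941
−0.19·log₂(0.19) = 0.4552
−0.03·log₂(0.03) = 0.1518
−0.17·log₂(0.17) = 0.4346
−0.18·log₂(0.18) = 0.4453
−0.13·log₂(0.13) = 0.3826
−0.06·log₂(0.06) = 0.2435
Sum ≈ 2.6072 → 2.607 bits.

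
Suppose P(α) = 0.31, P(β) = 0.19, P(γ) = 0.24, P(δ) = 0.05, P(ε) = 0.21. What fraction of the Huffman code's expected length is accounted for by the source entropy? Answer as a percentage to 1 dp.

Entropy H = −Σ p log₂ p ≈ 2.1621 bits.
Huffman merges: 1/20+19/100→6/25; 21/100+6/25→9/20; 6/25+31/100→11/20; 9/20+11/20→1. L = 56/25 ≈ 2.2400.
Efficiency = H/L = 2.1621/2.2400 = 96.5%.

96.5%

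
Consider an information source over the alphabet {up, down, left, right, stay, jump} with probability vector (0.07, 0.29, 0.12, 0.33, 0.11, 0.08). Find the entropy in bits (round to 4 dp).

H = −Σ pᵢ log₂ pᵢ.
−0.07·log₂(0.07) = 0.2686
−0.29·log₂(0.29) = 0.5179
−0.12·log₂(0.12) = 0.3671
−0.33·log₂(0.33) = 0.5278
−0.11·log₂(0.11) = 0.3503
−0.08·log₂(0.08) = 0.2915
Sum ≈ 2.3231 → 2.3231 bits.

2.3231 bits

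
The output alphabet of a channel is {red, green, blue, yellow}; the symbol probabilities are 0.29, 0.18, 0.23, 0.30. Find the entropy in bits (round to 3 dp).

1.972 bits

H = −Σ pᵢ log₂ pᵢ.
−0.29·log₂(0.29) = 0.5179
−0.18·log₂(0.18) = 0.4453
−0.23·log₂(0.23) = 0.4877
−0.30·log₂(0.30) = 0.5211
Sum ≈ 1.9720 → 1.972 bits.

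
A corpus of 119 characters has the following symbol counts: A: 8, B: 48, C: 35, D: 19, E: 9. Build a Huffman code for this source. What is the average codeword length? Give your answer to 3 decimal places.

Probabilities are the counts divided by 119.
Repeatedly combine the two least-probable nodes; the expected code length is the sum of the merged weights.
merge 8/119 + 9/119 → 1/7
merge 1/7 + 19/119 → 36/119
merge 5/17 + 36/119 → 71/119
merge 48/119 + 71/119 → 1
L = 1/7 + 36/119 + 71/119 + 1 = 243/119 ≈ 2.042 bits/symbol.

2.042 bits/symbol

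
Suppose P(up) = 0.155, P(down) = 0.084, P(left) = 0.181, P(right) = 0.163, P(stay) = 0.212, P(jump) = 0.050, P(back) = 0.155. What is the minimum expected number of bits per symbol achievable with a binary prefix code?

Repeatedly combine the two least-probable nodes; the expected code length is the sum of the merged weights.
merge 1/20 + 21/250 → 67/500
merge 67/500 + 31/200 → 289/1000
merge 31/200 + 163/1000 → 159/500
merge 181/1000 + 53/250 → 393/1000
merge 289/1000 + 159/500 → 607/1000
merge 393/1000 + 607/1000 → 1
L = 67/500 + 289/1000 + 159/500 + 393/1000 + 607/1000 + 1 = 2741/1000 = 2.741 bits/symbol.

2.741 bits/symbol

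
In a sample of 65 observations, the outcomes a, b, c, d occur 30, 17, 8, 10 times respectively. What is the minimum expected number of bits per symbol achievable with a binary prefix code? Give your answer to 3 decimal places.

1.815 bits/symbol

Probabilities are the counts divided by 65.
Repeatedly combine the two least-probable nodes; the expected code length is the sum of the merged weights.
merge 8/65 + 2/13 → 18/65
merge 17/65 + 18/65 → 7/13
merge 6/13 + 7/13 → 1
L = 18/65 + 7/13 + 1 = 118/65 ≈ 1.815 bits/symbol.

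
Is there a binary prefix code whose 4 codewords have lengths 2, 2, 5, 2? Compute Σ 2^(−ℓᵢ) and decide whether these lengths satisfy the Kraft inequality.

With common denominator 2^5 = 32: Σ 2^(−ℓᵢ) = 8/32 + 8/32 + 1/32 + 8/32 = 25/32 = 0.78125.
Kraft's inequality requires Σ ≤ 1; here Σ = 0.78125 ≤ 1, so such a prefix code exists.

0.78125; yes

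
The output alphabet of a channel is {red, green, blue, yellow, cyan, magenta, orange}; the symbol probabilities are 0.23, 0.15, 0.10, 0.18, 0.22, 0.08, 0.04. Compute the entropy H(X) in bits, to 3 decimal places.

2.634 bits

H = −Σ pᵢ log₂ pᵢ.
−0.23·log₂(0.23) = 0.4877
−0.15·log₂(0.15) = 0.4105
−0.10·log₂(0.10) = 0.3322
−0.18·log₂(0.18) = 0.4453
−0.22·log₂(0.22) = 0.4806
−0.08·log₂(0.08) = 0.2915
−0.04·log₂(0.04) = 0.1858
Sum ≈ 2.6335 → 2.634 bits.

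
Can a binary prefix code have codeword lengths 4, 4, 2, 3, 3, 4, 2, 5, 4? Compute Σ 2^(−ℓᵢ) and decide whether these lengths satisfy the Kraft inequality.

1.03125; no

With common denominator 2^5 = 32: Σ 2^(−ℓᵢ) = 2/32 + 2/32 + 8/32 + 4/32 + 4/32 + 2/32 + 8/32 + 1/32 + 2/32 = 33/32 = 1.03125.
Kraft's inequality requires Σ ≤ 1; here Σ = 1.03125 > 1, so no such prefix code exists.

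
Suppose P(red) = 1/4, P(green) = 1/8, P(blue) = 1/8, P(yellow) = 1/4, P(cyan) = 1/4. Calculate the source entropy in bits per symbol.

Each probability is a power of 1/2, so log₂(1/p) is an integer.
H = Σ p·log₂(1/p) = 1/4·2 + 1/8·3 + 1/8·3 + 1/4·2 + 1/4·2 = 2.25 bits.

2.25 bits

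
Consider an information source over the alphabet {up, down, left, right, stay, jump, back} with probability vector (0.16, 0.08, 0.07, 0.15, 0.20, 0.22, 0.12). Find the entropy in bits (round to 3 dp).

2.706 bits

H = −Σ pᵢ log₂ pᵢ.
−0.16·log₂(0.16) = 0.4230
−0.08·log₂(0.08) = 0.2915
−0.07·log₂(0.07) = 0.2686
−0.15·log₂(0.15) = 0.4105
−0.20·log₂(0.20) = 0.4644
−0.22·log₂(0.22) = 0.4806
−0.12·log₂(0.12) = 0.3671
Sum ≈ 2.7057 → 2.706 bits.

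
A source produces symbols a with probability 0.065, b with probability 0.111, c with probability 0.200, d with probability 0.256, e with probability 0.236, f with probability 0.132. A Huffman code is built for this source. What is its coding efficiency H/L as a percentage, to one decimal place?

98.8%

Entropy H = −Σ p log₂ p ≈ 2.4532 bits.
Huffman merges: 13/200+111/1000→22/125; 33/250+22/125→77/250; 1/5+59/250→109/250; 32/125+77/250→141/250; 109/250+141/250→1. L = 621/250 ≈ 2.4840.
Efficiency = H/L = 2.4532/2.4840 = 98.8%.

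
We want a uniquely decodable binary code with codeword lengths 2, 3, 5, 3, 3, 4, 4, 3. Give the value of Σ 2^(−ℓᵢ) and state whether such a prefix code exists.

With common denominator 2^5 = 32: Σ 2^(−ℓᵢ) = 8/32 + 4/32 + 1/32 + 4/32 + 4/32 + 2/32 + 2/32 + 4/32 = 29/32 = 0.90625.
Kraft's inequality requires Σ ≤ 1; here Σ = 0.90625 ≤ 1, so such a prefix code exists.

0.90625; yes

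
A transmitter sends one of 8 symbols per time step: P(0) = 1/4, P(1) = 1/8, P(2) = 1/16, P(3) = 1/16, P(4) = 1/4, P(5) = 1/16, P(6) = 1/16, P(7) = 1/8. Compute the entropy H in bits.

2.75 bits

Each probability is a power of 1/2, so log₂(1/p) is an integer.
H = Σ p·log₂(1/p) = 1/4·2 + 1/8·3 + 1/16·4 + 1/16·4 + 1/4·2 + 1/16·4 + 1/16·4 + 1/8·3 = 2.75 bits.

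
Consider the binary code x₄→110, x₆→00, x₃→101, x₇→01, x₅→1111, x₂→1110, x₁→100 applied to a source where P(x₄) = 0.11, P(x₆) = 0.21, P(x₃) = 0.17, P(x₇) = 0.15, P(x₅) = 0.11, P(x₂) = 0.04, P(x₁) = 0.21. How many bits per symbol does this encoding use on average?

L̄ = Σ pᵢ·ℓᵢ = 0.11·3 + 0.21·2 + 0.17·3 + 0.15·2 + 0.11·4 + 0.04·4 + 0.21·3 = 2.79 bits/symbol.

2.79 bits/symbol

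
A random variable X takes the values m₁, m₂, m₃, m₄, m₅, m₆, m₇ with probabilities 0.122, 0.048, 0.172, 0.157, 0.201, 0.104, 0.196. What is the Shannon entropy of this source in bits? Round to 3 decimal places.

H = −Σ pᵢ log₂ pᵢ.
−0.122·log₂(0.122) = 0.3703
−0.048·log₂(0.048) = 0.2103
−0.172·log₂(0.172) = 0.4368
−0.157·log₂(0.157) = 0.4194
−0.201·log₂(0.201) = 0.4653
−0.104·log₂(0.104) = 0.3396
−0.196·log₂(0.196) = 0.4608
Sum ≈ 2.7024 → 2.702 bits.

2.702 bits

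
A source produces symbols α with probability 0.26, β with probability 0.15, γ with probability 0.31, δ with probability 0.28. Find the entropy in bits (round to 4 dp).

H = −Σ pᵢ log₂ pᵢ.
−0.26·log₂(0.26) = 0.5053
−0.15·log₂(0.15) = 0.4105
−0.31·log₂(0.31) = 0.5238
−0.28·log₂(0.28) = 0.5142
Sum ≈ 1.9538 → 1.9538 bits.

1.9538 bits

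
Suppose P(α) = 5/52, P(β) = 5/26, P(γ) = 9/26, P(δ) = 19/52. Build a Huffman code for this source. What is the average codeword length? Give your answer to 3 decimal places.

Repeatedly combine the two least-probable nodes; the expected code length is the sum of the merged weights.
merge 5/52 + 5/26 → 15/52
merge 15/52 + 9/26 → 33/52
merge 19/52 + 33/52 → 1
L = 15/52 + 33/52 + 1 = 25/13 ≈ 1.923 bits/symbol.

1.923 bits/symbol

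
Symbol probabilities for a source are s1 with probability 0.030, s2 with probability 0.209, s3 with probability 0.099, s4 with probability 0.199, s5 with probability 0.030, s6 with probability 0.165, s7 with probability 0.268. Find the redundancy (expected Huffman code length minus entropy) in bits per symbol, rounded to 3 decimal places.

0.036 bits

Entropy H = −Σ p log₂ p ≈ 2.5074 bits.
Huffman merges: 3/100+3/100→3/50; 3/50+99/1000→159/1000; 159/1000+33/200→81/250; 199/1000+209/1000→51/125; 67/250+81/250→74/125; 51/125+74/125→1. L = 2543/1000 ≈ 2.5430.
L − H = 2.5430 − 2.5074 = 0.036 bits.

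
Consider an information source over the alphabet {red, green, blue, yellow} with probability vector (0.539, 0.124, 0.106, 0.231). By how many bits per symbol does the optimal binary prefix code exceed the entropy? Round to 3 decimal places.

0.005 bits

Entropy H = −Σ p log₂ p ≈ 1.6856 bits.
Huffman merges: 53/500+31/250→23/100; 23/100+231/1000→461/1000; 461/1000+539/1000→1. L = 1691/1000 ≈ 1.6910.
L − H = 1.6910 − 1.6856 = 0.005 bits.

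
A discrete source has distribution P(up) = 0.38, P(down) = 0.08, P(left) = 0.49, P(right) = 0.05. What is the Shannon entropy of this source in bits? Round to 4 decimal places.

H = −Σ pᵢ log₂ pᵢ.
−0.38·log₂(0.38) = 0.5305
−0.08·log₂(0.08) = 0.2915
−0.49·log₂(0.49) = 0.5043
−0.05·log₂(0.05) = 0.2161
Sum ≈ 1.5423 → 1.5423 bits.

1.5423 bits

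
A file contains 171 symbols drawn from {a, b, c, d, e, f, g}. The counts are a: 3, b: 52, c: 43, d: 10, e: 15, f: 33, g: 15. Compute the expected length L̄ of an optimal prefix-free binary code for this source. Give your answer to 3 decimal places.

2.491 bits/symbol

Probabilities are the counts divided by 171.
Repeatedly combine the two least-probable nodes; the expected code length is the sum of the merged weights.
merge 1/57 + 10/171 → 13/171
merge 13/171 + 5/57 → 28/171
merge 5/57 + 28/171 → 43/171
merge 11/57 + 43/171 → 4/9
merge 43/171 + 52/171 → 5/9
merge 4/9 + 5/9 → 1
L = 13/171 + 28/171 + 43/171 + 4/9 + 5/9 + 1 = 142/57 ≈ 2.491 bits/symbol.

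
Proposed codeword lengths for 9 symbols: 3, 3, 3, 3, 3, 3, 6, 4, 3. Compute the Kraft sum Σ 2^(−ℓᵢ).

0.953125

With common denominator 2^6 = 64: Σ 2^(−ℓᵢ) = 8/64 + 8/64 + 8/64 + 8/64 + 8/64 + 8/64 + 1/64 + 4/64 + 8/64 = 61/64 = 0.953125.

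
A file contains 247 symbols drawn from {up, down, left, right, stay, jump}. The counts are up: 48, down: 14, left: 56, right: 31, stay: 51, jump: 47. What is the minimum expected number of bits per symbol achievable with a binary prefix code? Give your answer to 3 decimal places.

Probabilities are the counts divided by 247.
Repeatedly combine the two least-probable nodes; the expected code length is the sum of the merged weights.
merge 14/247 + 31/247 → 45/247
merge 45/247 + 47/247 → 92/247
merge 48/247 + 51/247 → 99/247
merge 56/247 + 92/247 → 148/247
merge 99/247 + 148/247 → 1
L = 45/247 + 92/247 + 99/247 + 148/247 + 1 = 631/247 ≈ 2.555 bits/symbol.

2.555 bits/symbol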